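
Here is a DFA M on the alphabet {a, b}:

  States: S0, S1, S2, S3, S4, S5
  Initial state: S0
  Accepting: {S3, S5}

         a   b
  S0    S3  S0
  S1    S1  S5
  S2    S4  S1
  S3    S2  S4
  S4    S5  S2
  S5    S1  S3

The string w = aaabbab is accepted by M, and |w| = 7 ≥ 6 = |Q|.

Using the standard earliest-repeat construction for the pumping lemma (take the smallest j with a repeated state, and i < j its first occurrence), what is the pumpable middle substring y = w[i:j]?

ab

Run of M on w = a a a b b a b:
  step 0: S0  (start)
  step 1: S3  (read a: S0→S3)
  step 2: S2  (read a: S3→S2)
  step 3: S4  (read a: S2→S4)
  step 4: S2  (read b: S4→S2)   ← first repeat (S2 seen earlier)
  step 5: S1  (read b: S2→S1)
  step 6: S1  (read a: S1→S1)
  step 7: S5  (read b: S1→S5)

So i = 2, j = 4, giving x = w[0:2] = aa, y = w[2:4] = ab, z = w[4:7] = bab.
Check: |xy| = 4 ≤ 6 and |y| = 2 ≥ 1. Reading y takes M from S2 back to S2, so every xyⁱz is accepted.
With |Q| = 6, pigeonhole forces a state repeat no later than step 6; the substring read between the first and second visits to that state can be pumped.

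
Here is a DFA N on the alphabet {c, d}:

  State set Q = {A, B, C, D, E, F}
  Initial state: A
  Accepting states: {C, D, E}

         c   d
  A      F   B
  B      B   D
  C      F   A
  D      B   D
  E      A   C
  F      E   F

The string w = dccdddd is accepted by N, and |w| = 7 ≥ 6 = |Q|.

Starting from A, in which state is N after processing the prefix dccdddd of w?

D

State sequence: A -d-> B -c-> B -c-> B -d-> D -d-> D -d-> D -d-> D

After reading 7 characters, N is in state D.
(This kind of state-tracing is the core of the pumping-lemma construction: with 6 states, pigeonhole forces a repeat within the first 6 steps.)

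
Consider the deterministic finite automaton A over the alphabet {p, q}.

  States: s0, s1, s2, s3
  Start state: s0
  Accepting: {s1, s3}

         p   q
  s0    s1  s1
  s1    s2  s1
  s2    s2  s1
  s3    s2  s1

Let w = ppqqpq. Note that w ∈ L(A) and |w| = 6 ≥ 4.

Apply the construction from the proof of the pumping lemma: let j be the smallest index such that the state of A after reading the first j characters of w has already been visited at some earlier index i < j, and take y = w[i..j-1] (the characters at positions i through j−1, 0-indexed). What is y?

pq

Run of A on w = p p q q p q:
  step 0: s0  (start)
  step 1: s1  (read p: s0→s1)
  step 2: s2  (read p: s1→s2)
  step 3: s1  (read q: s2→s1)   ← first repeat (s1 seen earlier)
  step 4: s1  (read q: s1→s1)
  step 5: s2  (read p: s1→s2)
  step 6: s1  (read q: s2→s1)

So i = 1, j = 3, giving x = w[0:1] = p, y = w[1:3] = pq, z = w[3:6] = qpq.
Check: |xy| = 3 ≤ 4 and |y| = 2 ≥ 1. Reading y takes A from s1 back to s1, so every xyⁱz is accepted.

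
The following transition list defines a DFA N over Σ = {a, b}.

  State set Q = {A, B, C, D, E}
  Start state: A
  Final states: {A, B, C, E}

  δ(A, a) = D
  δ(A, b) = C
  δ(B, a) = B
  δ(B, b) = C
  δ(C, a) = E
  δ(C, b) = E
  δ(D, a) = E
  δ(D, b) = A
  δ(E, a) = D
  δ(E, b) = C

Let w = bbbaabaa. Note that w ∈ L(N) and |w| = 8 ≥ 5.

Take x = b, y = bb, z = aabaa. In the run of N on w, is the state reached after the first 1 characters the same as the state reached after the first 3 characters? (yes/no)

yes

Run of N on the first 3 characters of w = b b b:
  step 0: A  (start)
  step 1: C  (read b: A→C)
  step 2: E  (read b: C→E)
  step 3: C  (read b: E→C)

After x (step 1): C. After xy (step 3): C.
They match, so y = bb drives N around a cycle from C back to itself; pumping y any number of times keeps N in C before reading z, and xyⁱz ∈ L(N) for every i ≥ 0.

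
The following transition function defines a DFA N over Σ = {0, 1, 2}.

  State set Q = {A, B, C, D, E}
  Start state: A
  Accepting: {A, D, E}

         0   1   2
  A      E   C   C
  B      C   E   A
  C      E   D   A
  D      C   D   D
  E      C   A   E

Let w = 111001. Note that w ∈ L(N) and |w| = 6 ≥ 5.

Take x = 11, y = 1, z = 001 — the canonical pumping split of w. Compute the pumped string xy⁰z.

xy⁰z = xz = 11·001 = 11001.
Reading y = 1 takes N from D back to D, so after x the machine is still in D, and z then leads to the accepting state A. Hence 11001 ∈ L(N).

11001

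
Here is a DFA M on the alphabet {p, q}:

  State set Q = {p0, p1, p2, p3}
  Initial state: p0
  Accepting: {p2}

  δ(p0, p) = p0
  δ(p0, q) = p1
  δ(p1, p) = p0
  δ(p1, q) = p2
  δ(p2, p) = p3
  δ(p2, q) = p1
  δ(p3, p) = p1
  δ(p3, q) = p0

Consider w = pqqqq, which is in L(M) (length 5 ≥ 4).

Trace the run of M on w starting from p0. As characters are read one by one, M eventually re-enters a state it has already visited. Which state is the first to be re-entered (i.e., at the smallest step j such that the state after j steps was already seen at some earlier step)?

Run of M on w = p q q q q:
  step 0: p0  (start)
  step 1: p0  (read p: p0→p0)   ← first repeat (p0 seen earlier)
  step 2: p1  (read q: p0→p1)
  step 3: p2  (read q: p1→p2)
  step 4: p1  (read q: p2→p1)
  step 5: p2  (read q: p1→p2)

The earliest repeat is at step j = 1: M is in p0, which it already visited at step i = 0.

p0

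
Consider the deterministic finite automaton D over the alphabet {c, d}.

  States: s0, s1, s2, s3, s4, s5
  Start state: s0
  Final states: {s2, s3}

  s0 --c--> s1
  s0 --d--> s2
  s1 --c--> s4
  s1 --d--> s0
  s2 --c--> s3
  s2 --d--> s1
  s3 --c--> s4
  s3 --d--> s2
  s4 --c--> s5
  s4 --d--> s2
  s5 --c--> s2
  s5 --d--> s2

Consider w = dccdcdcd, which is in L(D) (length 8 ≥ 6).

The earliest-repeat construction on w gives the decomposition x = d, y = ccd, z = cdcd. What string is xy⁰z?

xy⁰z = xz = d·cdcd = dcdcd.
Reading y = ccd takes D from s2 back to s2, so after x the machine is still in s2, and z then leads to the accepting state s2. Hence dcdcd ∈ L(D).

dcdcd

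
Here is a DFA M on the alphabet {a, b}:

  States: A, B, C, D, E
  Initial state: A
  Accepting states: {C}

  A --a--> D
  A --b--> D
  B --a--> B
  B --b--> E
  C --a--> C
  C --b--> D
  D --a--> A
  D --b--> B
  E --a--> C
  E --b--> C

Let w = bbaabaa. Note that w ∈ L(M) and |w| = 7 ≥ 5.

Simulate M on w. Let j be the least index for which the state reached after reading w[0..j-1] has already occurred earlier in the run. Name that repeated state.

B

State sequence: A -b-> D -b-> B -a-> B -a-> B -b-> E -a-> C -a-> C
First repeat at step 3: B was already visited.

The earliest repeat is at step j = 3: M is in B, which it already visited at step i = 2.
Since M has 5 states, any run of length ≥ 5 visits 5+1 states, so by pigeonhole some state repeats within the first 5 steps — that repeat gives the pumpable loop.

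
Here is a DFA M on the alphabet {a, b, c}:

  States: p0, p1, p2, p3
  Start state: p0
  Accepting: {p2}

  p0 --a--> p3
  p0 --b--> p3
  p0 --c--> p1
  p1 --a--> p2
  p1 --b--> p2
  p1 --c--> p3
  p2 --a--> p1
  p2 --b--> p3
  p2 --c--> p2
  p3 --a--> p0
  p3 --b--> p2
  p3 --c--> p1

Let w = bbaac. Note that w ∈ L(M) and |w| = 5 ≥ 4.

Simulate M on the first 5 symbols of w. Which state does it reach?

State sequence: p0 -b-> p3 -b-> p2 -a-> p1 -a-> p2 -c-> p2

After reading 5 characters, M is in state p2.

p2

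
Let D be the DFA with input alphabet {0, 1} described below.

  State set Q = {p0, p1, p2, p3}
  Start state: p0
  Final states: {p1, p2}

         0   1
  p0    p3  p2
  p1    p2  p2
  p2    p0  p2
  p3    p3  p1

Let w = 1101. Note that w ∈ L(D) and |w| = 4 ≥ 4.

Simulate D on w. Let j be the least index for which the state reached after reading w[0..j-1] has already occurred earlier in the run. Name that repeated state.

Run of D on w = 1 1 0 1:
  step 0: p0  (start)
  step 1: p2  (read 1: p0→p2)
  step 2: p2  (read 1: p2→p2)   ← first repeat (p2 seen earlier)
  step 3: p0  (read 0: p2→p0)
  step 4: p2  (read 1: p0→p2)

The earliest repeat is at step j = 2: D is in p2, which it already visited at step i = 1.
Since D has 4 states, any run of length ≥ 4 visits 4+1 states, so by pigeonhole some state repeats within the first 4 steps — that repeat gives the pumpable loop.

p2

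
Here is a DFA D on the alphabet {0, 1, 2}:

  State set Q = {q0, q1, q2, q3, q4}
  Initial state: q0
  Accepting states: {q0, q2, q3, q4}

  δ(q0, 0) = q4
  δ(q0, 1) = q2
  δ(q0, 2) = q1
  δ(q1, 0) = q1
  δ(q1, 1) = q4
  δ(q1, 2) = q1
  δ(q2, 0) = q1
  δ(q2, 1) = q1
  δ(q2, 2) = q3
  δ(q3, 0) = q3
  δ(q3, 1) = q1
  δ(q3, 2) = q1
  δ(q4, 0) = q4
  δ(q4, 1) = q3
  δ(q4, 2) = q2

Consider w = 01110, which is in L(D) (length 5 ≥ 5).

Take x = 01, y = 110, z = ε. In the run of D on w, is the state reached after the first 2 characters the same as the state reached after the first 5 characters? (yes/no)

no

Run of D on the first 5 characters of w = 0 1 1 1 0:
  step 0: q0  (start)
  step 1: q4  (read 0: q0→q4)
  step 2: q3  (read 1: q4→q3)
  step 3: q1  (read 1: q3→q1)
  step 4: q4  (read 1: q1→q4)
  step 5: q4  (read 0: q4→q4)

After x (step 2): q3. After xy (step 5): q4.
They differ (q3 ≠ q4), so y is not a cycle from the state after x; this split is not the one the pumping-lemma construction produces, and pumping y need not keep the string in L(D).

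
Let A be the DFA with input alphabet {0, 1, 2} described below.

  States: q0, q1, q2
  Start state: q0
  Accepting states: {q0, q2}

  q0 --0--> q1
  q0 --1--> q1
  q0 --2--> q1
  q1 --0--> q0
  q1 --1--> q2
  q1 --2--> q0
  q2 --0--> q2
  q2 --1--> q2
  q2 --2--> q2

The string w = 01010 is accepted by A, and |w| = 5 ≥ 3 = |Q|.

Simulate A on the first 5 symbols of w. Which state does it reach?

State sequence: q0 -0-> q1 -1-> q2 -0-> q2 -1-> q2 -0-> q2

After reading 5 characters, A is in state q2.
(This kind of state-tracing is the core of the pumping-lemma construction: with 3 states, pigeonhole forces a repeat within the first 3 steps.)

q2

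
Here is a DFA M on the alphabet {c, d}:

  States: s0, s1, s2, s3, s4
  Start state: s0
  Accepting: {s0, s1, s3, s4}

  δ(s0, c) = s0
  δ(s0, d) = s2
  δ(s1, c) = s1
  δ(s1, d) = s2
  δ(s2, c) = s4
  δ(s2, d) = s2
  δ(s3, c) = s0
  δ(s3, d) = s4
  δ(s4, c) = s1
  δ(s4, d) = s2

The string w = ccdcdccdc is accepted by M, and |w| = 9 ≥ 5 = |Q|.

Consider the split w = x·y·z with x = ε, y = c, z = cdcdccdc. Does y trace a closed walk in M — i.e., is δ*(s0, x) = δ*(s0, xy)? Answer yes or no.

yes

State sequence: s0 -c-> s0

After x (step 0): s0. After xy (step 1): s0.
They match, so y = c drives M around a cycle from s0 back to itself; pumping y any number of times keeps M in s0 before reading z, and xyⁱz ∈ L(M) for every i ≥ 0.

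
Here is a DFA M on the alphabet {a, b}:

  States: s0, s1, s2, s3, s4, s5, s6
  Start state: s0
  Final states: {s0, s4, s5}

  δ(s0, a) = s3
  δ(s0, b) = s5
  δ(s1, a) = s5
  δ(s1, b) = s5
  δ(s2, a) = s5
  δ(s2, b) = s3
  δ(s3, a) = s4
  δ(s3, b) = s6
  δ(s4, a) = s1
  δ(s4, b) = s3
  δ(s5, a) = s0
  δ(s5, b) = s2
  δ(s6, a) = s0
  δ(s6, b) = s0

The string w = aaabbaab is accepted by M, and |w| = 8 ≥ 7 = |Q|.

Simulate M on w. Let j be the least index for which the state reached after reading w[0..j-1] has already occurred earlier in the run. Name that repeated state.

s5

State sequence: s0 -a-> s3 -a-> s4 -a-> s1 -b-> s5 -b-> s2 -a-> s5 -a-> s0 -b-> s5
First repeat at step 6: s5 was already visited.

The earliest repeat is at step j = 6: M is in s5, which it already visited at step i = 4.
With |Q| = 7, pigeonhole forces a state repeat no later than step 7; the substring read between the first and second visits to that state can be pumped.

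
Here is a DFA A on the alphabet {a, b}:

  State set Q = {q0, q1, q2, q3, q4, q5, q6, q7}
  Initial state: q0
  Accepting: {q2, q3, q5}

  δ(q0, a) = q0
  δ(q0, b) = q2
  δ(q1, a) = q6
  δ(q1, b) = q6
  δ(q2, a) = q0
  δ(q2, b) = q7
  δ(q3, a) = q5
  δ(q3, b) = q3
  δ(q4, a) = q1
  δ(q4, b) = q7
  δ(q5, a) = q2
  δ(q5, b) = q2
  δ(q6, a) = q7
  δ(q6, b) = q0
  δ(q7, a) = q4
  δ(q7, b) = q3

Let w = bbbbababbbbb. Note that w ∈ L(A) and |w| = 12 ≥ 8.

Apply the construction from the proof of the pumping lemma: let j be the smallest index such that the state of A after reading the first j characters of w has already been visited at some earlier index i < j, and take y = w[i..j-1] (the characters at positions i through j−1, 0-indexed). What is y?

b

Run of A on w = b b b b a b a b b b b b:
  step 0: q0  (start)
  step 1: q2  (read b: q0→q2)
  step 2: q7  (read b: q2→q7)
  step 3: q3  (read b: q7→q3)
  step 4: q3  (read b: q3→q3)   ← first repeat (q3 seen earlier)
  step 5: q5  (read a: q3→q5)
  step 6: q2  (read b: q5→q2)
  step 7: q0  (read a: q2→q0)
  step 8: q2  (read b: q0→q2)
  step 9: q7  (read b: q2→q7)
  step 10: q3  (read b: q7→q3)
  step 11: q3  (read b: q3→q3)
  step 12: q3  (read b: q3→q3)

So i = 3, j = 4, giving x = w[0:3] = bbb, y = w[3:4] = b, z = w[4:12] = ababbbbb.
Check: |xy| = 4 ≤ 8 and |y| = 1 ≥ 1. Reading y takes A from q3 back to q3, so every xyⁱz is accepted.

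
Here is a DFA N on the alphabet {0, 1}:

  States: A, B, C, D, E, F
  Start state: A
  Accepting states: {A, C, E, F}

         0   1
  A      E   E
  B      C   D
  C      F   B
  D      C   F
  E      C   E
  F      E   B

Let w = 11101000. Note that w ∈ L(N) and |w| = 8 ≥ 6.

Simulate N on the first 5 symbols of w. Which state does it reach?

State sequence: A -1-> E -1-> E -1-> E -0-> C -1-> B

After reading 5 characters, N is in state B.

B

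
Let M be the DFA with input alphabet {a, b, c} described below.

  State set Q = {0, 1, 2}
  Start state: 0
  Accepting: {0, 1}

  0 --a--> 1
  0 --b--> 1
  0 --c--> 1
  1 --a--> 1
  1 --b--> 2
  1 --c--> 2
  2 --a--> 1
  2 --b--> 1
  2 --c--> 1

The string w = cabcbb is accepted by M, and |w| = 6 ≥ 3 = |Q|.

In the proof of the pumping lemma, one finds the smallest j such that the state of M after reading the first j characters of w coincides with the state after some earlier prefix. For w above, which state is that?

1

State sequence: 0 -c-> 1 -a-> 1 -b-> 2 -c-> 1 -b-> 2 -b-> 1
First repeat at step 2: 1 was already visited.

The earliest repeat is at step j = 2: M is in 1, which it already visited at step i = 1.
With |Q| = 3, pigeonhole forces a state repeat no later than step 3; the substring read between the first and second visits to that state can be pumped.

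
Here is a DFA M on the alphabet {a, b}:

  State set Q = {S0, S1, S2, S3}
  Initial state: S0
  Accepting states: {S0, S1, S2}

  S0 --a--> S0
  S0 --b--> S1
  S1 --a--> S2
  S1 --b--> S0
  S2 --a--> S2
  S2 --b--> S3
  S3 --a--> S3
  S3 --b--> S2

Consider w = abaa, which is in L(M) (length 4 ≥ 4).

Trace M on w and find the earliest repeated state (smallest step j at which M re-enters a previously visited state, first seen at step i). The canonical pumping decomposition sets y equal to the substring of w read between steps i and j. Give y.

State sequence: S0 -a-> S0 -b-> S1 -a-> S2 -a-> S2
First repeat at step 1: S0 was already visited.

So i = 0, j = 1, giving x = w[0:0] = ε, y = w[0:1] = a, z = w[1:4] = baa.
Check: |xy| = 1 ≤ 4 and |y| = 1 ≥ 1. Reading y takes M from S0 back to S0, so every xyⁱz is accepted.
Since M has 4 states, any run of length ≥ 4 visits 4+1 states, so by pigeonhole some state repeats within the first 4 steps — that repeat gives the pumpable loop.

a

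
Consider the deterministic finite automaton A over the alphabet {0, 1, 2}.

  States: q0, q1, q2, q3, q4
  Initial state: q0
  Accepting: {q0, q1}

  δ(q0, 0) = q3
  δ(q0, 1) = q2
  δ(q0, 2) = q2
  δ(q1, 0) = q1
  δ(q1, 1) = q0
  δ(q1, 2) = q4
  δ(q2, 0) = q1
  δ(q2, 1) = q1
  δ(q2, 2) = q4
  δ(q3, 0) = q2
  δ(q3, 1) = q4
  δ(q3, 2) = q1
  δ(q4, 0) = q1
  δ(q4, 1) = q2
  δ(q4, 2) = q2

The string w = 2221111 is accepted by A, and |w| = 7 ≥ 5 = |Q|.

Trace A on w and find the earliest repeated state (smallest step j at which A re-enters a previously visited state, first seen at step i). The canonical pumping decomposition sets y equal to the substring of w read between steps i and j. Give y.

22

Run of A on w = 2 2 2 1 1 1 1:
  step 0: q0  (start)
  step 1: q2  (read 2: q0→q2)
  step 2: q4  (read 2: q2→q4)
  step 3: q2  (read 2: q4→q2)   ← first repeat (q2 seen earlier)
  step 4: q1  (read 1: q2→q1)
  step 5: q0  (read 1: q1→q0)
  step 6: q2  (read 1: q0→q2)
  step 7: q1  (read 1: q2→q1)

So i = 1, j = 3, giving x = w[0:1] = 2, y = w[1:3] = 22, z = w[3:7] = 1111.
Check: |xy| = 3 ≤ 5 and |y| = 2 ≥ 1. Reading y takes A from q2 back to q2, so every xyⁱz is accepted.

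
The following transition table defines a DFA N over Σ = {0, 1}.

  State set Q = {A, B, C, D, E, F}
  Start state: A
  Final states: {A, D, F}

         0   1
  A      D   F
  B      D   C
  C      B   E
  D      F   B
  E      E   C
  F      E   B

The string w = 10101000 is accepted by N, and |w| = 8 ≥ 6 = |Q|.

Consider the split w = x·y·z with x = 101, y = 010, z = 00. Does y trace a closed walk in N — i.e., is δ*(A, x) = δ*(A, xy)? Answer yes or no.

no

Run of N on the first 6 characters of w = 1 0 1 0 1 0:
  step 0: A  (start)
  step 1: F  (read 1: A→F)
  step 2: E  (read 0: F→E)
  step 3: C  (read 1: E→C)
  step 4: B  (read 0: C→B)
  step 5: C  (read 1: B→C)
  step 6: B  (read 0: C→B)

After x (step 3): C. After xy (step 6): B.
They differ (C ≠ B), so y is not a cycle from the state after x; this split is not the one the pumping-lemma construction produces, and pumping y need not keep the string in L(N).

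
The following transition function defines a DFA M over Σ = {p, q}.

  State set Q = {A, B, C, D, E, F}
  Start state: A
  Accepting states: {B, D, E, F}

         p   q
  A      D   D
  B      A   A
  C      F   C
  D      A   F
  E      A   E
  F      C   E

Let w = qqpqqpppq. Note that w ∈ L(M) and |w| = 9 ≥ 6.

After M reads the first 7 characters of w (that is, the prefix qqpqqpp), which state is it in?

State sequence: A -q-> D -q-> F -p-> C -q-> C -q-> C -p-> F -p-> C

After reading 7 characters, M is in state C.
(This kind of state-tracing is the core of the pumping-lemma construction: with 6 states, pigeonhole forces a repeat within the first 6 steps.)

C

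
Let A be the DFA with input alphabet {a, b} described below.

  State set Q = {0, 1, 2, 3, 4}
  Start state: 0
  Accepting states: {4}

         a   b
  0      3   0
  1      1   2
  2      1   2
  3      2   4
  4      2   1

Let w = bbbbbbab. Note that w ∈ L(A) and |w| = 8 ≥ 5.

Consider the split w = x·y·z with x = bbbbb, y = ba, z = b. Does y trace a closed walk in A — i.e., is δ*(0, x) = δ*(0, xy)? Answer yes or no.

State sequence: 0 -b-> 0 -b-> 0 -b-> 0 -b-> 0 -b-> 0 -b-> 0 -a-> 3

After x (step 5): 0. After xy (step 7): 3.
They differ (0 ≠ 3), so y is not a cycle from the state after x; this split is not the one the pumping-lemma construction produces, and pumping y need not keep the string in L(A).

no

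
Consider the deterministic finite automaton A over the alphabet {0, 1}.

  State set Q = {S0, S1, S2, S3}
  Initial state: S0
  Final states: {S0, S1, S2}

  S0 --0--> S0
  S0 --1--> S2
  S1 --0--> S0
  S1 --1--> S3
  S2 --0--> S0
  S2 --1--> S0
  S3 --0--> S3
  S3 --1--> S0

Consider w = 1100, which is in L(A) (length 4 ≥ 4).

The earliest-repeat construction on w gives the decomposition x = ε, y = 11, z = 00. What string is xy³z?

11111100

xy^3z = ε·11·11·11·00 = 11111100.
Reading y = 11 takes A from S0 back to S0, so after x·y·y·y the machine is still in S0, and z then leads to the accepting state S0. Hence 11111100 ∈ L(A).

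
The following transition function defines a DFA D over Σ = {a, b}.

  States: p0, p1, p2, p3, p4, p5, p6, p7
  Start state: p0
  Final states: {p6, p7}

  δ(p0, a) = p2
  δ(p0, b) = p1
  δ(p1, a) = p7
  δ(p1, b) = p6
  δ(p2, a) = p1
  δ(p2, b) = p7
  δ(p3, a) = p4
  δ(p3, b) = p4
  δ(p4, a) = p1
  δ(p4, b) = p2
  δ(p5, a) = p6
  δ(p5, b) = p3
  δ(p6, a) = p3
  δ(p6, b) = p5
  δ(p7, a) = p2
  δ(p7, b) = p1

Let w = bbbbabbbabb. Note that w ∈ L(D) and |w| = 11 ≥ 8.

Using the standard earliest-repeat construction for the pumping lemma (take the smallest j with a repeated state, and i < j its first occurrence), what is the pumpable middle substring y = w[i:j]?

bbbabbb

Run of D on w = b b b b a b b b a b b:
  step 0: p0  (start)
  step 1: p1  (read b: p0→p1)
  step 2: p6  (read b: p1→p6)
  step 3: p5  (read b: p6→p5)
  step 4: p3  (read b: p5→p3)
  step 5: p4  (read a: p3→p4)
  step 6: p2  (read b: p4→p2)
  step 7: p7  (read b: p2→p7)
  step 8: p1  (read b: p7→p1)   ← first repeat (p1 seen earlier)
  step 9: p7  (read a: p1→p7)
  step 10: p1  (read b: p7→p1)
  step 11: p6  (read b: p1→p6)

So i = 1, j = 8, giving x = w[0:1] = b, y = w[1:8] = bbbabbb, z = w[8:11] = abb.
Check: |xy| = 8 ≤ 8 and |y| = 7 ≥ 1. Reading y takes D from p1 back to p1, so every xyⁱz is accepted.
Pumping length from the standard proof: p = 8 (the number of states). The repeated state found above gives |xy| = j ≤ 8 and |y| = j − i ≥ 1.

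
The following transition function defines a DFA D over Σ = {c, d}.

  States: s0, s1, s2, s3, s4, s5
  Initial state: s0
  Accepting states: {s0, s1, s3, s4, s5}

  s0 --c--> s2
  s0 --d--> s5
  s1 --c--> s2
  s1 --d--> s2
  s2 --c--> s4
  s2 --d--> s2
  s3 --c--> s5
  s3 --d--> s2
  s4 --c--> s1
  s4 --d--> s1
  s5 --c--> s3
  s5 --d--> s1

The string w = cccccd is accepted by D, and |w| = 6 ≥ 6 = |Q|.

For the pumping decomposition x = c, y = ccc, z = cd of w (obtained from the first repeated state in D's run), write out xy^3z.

cccccccccccd

xy^3z = c·ccc·ccc·ccc·cd = cccccccccccd.
Reading y = ccc takes D from s2 back to s2, so after x·y·y·y the machine is still in s2, and z then leads to the accepting state s1. Hence cccccccccccd ∈ L(D).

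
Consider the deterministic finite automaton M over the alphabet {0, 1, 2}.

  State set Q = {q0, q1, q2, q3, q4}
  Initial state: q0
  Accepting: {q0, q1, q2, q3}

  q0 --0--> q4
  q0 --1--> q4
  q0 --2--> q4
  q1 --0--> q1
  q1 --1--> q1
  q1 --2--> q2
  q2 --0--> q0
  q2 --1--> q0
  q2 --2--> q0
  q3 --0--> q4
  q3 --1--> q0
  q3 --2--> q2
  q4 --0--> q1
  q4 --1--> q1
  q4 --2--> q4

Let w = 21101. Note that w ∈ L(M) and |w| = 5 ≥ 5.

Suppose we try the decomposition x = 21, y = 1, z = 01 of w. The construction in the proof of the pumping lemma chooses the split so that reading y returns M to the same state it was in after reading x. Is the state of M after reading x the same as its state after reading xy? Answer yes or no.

yes

State sequence: q0 -2-> q4 -1-> q1 -1-> q1

After x (step 2): q1. After xy (step 3): q1.
They match, so y = 1 drives M around a cycle from q1 back to itself; pumping y any number of times keeps M in q1 before reading z, and xyⁱz ∈ L(M) for every i ≥ 0.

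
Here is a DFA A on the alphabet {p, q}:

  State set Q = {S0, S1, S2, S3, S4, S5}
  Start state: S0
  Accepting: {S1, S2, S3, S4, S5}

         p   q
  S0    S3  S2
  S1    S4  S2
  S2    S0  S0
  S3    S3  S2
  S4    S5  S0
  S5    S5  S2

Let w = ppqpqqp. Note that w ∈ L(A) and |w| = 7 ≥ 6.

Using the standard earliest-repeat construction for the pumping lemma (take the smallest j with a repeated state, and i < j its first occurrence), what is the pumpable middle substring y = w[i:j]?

p

State sequence: S0 -p-> S3 -p-> S3 -q-> S2 -p-> S0 -q-> S2 -q-> S0 -p-> S3
First repeat at step 2: S3 was already visited.

So i = 1, j = 2, giving x = w[0:1] = p, y = w[1:2] = p, z = w[2:7] = qpqqp.
Check: |xy| = 2 ≤ 6 and |y| = 1 ≥ 1. Reading y takes A from S3 back to S3, so every xyⁱz is accepted.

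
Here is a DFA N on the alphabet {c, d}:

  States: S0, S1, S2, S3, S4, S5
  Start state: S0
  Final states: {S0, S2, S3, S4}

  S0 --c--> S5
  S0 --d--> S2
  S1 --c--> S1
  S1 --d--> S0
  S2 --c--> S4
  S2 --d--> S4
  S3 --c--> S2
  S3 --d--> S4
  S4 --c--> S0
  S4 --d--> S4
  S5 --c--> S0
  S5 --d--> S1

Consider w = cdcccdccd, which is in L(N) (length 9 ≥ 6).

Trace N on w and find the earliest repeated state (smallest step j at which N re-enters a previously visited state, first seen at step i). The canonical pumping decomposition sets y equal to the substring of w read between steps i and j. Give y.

c

Run of N on w = c d c c c d c c d:
  step 0: S0  (start)
  step 1: S5  (read c: S0→S5)
  step 2: S1  (read d: S5→S1)
  step 3: S1  (read c: S1→S1)   ← first repeat (S1 seen earlier)
  step 4: S1  (read c: S1→S1)
  step 5: S1  (read c: S1→S1)
  step 6: S0  (read d: S1→S0)
  step 7: S5  (read c: S0→S5)
  step 8: S0  (read c: S5→S0)
  step 9: S2  (read d: S0→S2)

So i = 2, j = 3, giving x = w[0:2] = cd, y = w[2:3] = c, z = w[3:9] = ccdccd.
Check: |xy| = 3 ≤ 6 and |y| = 1 ≥ 1. Reading y takes N from S1 back to S1, so every xyⁱz is accepted.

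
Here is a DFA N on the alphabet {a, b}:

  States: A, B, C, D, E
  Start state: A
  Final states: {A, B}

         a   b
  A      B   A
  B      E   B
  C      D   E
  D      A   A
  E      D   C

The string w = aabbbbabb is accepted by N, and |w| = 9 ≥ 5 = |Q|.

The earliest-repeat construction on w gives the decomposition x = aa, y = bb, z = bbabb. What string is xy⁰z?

xy⁰z = xz = aa·bbabb = aabbabb.
Reading y = bb takes N from E back to E, so after x the machine is still in E, and z then leads to the accepting state A. Hence aabbabb ∈ L(N).

aabbabb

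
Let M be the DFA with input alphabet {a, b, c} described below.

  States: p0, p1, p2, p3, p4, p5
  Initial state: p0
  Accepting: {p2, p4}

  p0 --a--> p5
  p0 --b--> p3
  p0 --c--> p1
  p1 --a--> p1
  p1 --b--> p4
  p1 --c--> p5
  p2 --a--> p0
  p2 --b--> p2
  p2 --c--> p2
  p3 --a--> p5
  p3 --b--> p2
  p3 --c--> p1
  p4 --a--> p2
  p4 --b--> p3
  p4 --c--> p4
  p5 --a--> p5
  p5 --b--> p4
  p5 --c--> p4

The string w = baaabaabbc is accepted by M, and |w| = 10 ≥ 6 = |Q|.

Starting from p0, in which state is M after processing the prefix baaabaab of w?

State sequence: p0 -b-> p3 -a-> p5 -a-> p5 -a-> p5 -b-> p4 -a-> p2 -a-> p0 -b-> p3

After reading 8 characters, M is in state p3.
(This kind of state-tracing is the core of the pumping-lemma construction: with 6 states, pigeonhole forces a repeat within the first 6 steps.)

p3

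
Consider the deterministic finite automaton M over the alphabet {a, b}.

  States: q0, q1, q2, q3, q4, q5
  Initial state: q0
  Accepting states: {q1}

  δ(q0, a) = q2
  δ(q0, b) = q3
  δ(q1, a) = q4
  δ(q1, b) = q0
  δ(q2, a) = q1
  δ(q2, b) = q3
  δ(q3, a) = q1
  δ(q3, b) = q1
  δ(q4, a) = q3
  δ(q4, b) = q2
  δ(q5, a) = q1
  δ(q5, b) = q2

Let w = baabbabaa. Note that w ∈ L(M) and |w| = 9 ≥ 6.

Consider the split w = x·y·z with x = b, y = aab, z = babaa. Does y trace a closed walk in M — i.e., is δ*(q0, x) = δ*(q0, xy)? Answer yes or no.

State sequence: q0 -b-> q3 -a-> q1 -a-> q4 -b-> q2

After x (step 1): q3. After xy (step 4): q2.
They differ (q3 ≠ q2), so y is not a cycle from the state after x; this split is not the one the pumping-lemma construction produces, and pumping y need not keep the string in L(M).

no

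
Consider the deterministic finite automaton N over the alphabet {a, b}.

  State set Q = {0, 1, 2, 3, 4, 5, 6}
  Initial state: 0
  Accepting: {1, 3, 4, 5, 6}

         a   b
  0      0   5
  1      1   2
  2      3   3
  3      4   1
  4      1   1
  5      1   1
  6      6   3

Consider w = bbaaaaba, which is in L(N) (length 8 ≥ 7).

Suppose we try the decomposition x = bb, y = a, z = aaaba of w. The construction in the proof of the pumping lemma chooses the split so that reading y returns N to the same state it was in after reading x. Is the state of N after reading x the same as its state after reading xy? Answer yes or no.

yes

Run of N on the first 3 characters of w = b b a:
  step 0: 0  (start)
  step 1: 5  (read b: 0→5)
  step 2: 1  (read b: 5→1)
  step 3: 1  (read a: 1→1)

After x (step 2): 1. After xy (step 3): 1.
They match, so y = a drives N around a cycle from 1 back to itself; pumping y any number of times keeps N in 1 before reading z, and xyⁱz ∈ L(N) for every i ≥ 0.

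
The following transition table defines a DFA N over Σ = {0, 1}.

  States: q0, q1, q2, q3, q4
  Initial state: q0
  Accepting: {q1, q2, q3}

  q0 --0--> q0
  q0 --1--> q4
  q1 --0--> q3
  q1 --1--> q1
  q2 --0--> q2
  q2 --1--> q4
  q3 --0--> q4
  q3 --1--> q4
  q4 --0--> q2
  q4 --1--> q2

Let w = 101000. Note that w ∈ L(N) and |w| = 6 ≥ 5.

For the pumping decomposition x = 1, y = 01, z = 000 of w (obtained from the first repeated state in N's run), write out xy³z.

1010101000

xy^3z = 1·01·01·01·000 = 1010101000.
Reading y = 01 takes N from q4 back to q4, so after x·y·y·y the machine is still in q4, and z then leads to the accepting state q2. Hence 1010101000 ∈ L(N).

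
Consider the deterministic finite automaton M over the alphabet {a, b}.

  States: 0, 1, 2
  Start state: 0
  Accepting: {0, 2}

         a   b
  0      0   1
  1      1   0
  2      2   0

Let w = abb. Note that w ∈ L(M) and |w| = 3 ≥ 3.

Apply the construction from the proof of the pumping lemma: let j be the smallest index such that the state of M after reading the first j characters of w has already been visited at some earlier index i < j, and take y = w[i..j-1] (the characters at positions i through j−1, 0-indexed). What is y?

State sequence: 0 -a-> 0 -b-> 1 -b-> 0
First repeat at step 1: 0 was already visited.

So i = 0, j = 1, giving x = w[0:0] = ε, y = w[0:1] = a, z = w[1:3] = bb.
Check: |xy| = 1 ≤ 3 and |y| = 1 ≥ 1. Reading y takes M from 0 back to 0, so every xyⁱz is accepted.

a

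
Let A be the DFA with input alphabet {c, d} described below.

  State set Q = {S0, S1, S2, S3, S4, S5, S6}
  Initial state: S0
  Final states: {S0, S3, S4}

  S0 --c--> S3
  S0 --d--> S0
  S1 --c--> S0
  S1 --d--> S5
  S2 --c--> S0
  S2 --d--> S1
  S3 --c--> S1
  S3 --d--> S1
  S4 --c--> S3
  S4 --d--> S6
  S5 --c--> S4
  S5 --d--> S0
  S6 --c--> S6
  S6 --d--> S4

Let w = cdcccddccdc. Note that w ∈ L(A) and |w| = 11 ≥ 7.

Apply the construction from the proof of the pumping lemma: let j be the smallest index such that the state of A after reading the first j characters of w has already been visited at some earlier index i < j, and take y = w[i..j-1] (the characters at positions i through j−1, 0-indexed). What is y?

Run of A on w = c d c c c d d c c d c:
  step 0: S0  (start)
  step 1: S3  (read c: S0→S3)
  step 2: S1  (read d: S3→S1)
  step 3: S0  (read c: S1→S0)   ← first repeat (S0 seen earlier)
  step 4: S3  (read c: S0→S3)
  step 5: S1  (read c: S3→S1)
  step 6: S5  (read d: S1→S5)
  step 7: S0  (read d: S5→S0)
  step 8: S3  (read c: S0→S3)
  step 9: S1  (read c: S3→S1)
  step 10: S5  (read d: S1→S5)
  step 11: S4  (read c: S5→S4)

So i = 0, j = 3, giving x = w[0:0] = ε, y = w[0:3] = cdc, z = w[3:11] = ccddccdc.
Check: |xy| = 3 ≤ 7 and |y| = 3 ≥ 1. Reading y takes A from S0 back to S0, so every xyⁱz is accepted.
The DFA has 7 states, so the proof of the pumping lemma guarantees a repeated state among the first 7+1 visited; the segment between the two visits is the pumpable y.

cdc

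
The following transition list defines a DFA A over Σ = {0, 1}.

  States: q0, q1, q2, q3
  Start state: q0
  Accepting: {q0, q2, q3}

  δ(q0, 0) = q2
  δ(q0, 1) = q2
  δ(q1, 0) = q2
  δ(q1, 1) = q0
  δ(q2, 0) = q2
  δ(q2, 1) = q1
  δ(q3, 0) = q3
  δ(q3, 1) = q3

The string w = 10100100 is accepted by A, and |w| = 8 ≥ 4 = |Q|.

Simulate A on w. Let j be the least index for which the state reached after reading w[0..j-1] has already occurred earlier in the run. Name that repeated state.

q2

State sequence: q0 -1-> q2 -0-> q2 -1-> q1 -0-> q2 -0-> q2 -1-> q1 -0-> q2 -0-> q2
First repeat at step 2: q2 was already visited.

The earliest repeat is at step j = 2: A is in q2, which it already visited at step i = 1.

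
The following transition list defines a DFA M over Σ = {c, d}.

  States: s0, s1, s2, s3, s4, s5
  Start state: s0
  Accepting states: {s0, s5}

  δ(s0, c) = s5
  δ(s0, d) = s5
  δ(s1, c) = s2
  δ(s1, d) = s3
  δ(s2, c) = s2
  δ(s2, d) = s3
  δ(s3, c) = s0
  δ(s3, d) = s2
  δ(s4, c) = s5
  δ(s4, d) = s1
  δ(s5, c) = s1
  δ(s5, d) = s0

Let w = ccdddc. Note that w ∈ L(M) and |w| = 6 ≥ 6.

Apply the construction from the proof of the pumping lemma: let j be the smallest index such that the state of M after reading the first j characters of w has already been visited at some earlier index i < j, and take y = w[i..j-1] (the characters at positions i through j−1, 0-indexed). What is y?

Run of M on w = c c d d d c:
  step 0: s0  (start)
  step 1: s5  (read c: s0→s5)
  step 2: s1  (read c: s5→s1)
  step 3: s3  (read d: s1→s3)
  step 4: s2  (read d: s3→s2)
  step 5: s3  (read d: s2→s3)   ← first repeat (s3 seen earlier)
  step 6: s0  (read c: s3→s0)

So i = 3, j = 5, giving x = w[0:3] = ccd, y = w[3:5] = dd, z = w[5:6] = c.
Check: |xy| = 5 ≤ 6 and |y| = 2 ≥ 1. Reading y takes M from s3 back to s3, so every xyⁱz is accepted.
Since M has 6 states, any run of length ≥ 6 visits 6+1 states, so by pigeonhole some state repeats within the first 6 steps — that repeat gives the pumpable loop.

dd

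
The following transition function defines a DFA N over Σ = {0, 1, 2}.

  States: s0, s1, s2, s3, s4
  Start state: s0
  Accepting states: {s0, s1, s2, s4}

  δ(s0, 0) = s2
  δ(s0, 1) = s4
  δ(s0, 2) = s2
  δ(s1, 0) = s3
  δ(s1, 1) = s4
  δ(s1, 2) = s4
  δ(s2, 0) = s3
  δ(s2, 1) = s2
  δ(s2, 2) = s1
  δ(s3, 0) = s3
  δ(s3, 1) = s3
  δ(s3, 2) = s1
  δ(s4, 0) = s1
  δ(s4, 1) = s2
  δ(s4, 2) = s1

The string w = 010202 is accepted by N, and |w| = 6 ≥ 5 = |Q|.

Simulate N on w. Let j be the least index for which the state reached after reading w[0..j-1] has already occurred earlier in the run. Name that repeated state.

State sequence: s0 -0-> s2 -1-> s2 -0-> s3 -2-> s1 -0-> s3 -2-> s1
First repeat at step 2: s2 was already visited.

The earliest repeat is at step j = 2: N is in s2, which it already visited at step i = 1.

s2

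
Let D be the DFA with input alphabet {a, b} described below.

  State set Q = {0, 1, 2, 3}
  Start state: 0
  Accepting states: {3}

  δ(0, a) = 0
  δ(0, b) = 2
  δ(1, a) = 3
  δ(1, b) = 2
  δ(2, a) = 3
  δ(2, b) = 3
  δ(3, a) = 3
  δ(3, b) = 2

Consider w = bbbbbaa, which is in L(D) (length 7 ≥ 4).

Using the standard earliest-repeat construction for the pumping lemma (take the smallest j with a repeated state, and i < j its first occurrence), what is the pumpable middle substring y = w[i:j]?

bb

Run of D on w = b b b b b a a:
  step 0: 0  (start)
  step 1: 2  (read b: 0→2)
  step 2: 3  (read b: 2→3)
  step 3: 2  (read b: 3→2)   ← first repeat (2 seen earlier)
  step 4: 3  (read b: 2→3)
  step 5: 2  (read b: 3→2)
  step 6: 3  (read a: 2→3)
  step 7: 3  (read a: 3→3)

So i = 1, j = 3, giving x = w[0:1] = b, y = w[1:3] = bb, z = w[3:7] = bbaa.
Check: |xy| = 3 ≤ 4 and |y| = 2 ≥ 1. Reading y takes D from 2 back to 2, so every xyⁱz is accepted.
Since D has 4 states, any run of length ≥ 4 visits 4+1 states, so by pigeonhole some state repeats within the first 4 steps — that repeat gives the pumpable loop.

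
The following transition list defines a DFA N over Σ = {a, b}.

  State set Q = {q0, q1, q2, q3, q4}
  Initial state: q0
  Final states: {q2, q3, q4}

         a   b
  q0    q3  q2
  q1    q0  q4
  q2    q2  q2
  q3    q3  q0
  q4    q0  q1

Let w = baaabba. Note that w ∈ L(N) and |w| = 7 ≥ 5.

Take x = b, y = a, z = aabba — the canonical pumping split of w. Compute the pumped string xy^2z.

baaaabba

xy^2z = b·a·a·aabba = baaaabba.
Reading y = a takes N from q2 back to q2, so after x·y·y the machine is still in q2, and z then leads to the accepting state q2. Hence baaaabba ∈ L(N).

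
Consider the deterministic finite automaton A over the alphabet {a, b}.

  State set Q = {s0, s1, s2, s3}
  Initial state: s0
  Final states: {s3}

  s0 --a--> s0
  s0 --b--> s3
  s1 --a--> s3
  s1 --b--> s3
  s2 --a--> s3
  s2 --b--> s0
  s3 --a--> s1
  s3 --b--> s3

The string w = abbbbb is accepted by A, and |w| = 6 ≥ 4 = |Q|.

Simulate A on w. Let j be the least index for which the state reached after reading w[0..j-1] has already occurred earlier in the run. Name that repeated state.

State sequence: s0 -a-> s0 -b-> s3 -b-> s3 -b-> s3 -b-> s3 -b-> s3
First repeat at step 1: s0 was already visited.

The earliest repeat is at step j = 1: A is in s0, which it already visited at step i = 0.
The DFA has 4 states, so the proof of the pumping lemma guarantees a repeated state among the first 4+1 visited; the segment between the two visits is the pumpable y.

s0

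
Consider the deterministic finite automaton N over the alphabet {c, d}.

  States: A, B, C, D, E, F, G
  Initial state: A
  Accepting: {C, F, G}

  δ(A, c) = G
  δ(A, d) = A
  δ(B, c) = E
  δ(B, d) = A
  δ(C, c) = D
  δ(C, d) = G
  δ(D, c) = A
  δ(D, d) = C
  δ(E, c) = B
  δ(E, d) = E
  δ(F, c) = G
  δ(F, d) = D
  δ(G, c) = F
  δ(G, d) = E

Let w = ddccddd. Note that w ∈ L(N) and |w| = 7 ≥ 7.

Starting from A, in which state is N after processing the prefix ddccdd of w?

C

State sequence: A -d-> A -d-> A -c-> G -c-> F -d-> D -d-> C

After reading 6 characters, N is in state C.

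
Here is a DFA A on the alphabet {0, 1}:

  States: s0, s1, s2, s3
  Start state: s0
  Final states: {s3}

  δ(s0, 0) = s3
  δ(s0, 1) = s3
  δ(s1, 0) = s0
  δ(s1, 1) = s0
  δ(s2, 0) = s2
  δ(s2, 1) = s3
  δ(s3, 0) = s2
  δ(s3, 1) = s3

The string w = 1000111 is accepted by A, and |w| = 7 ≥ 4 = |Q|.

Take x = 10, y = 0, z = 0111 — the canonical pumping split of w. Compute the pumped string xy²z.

10000111

xy^2z = 10·0·0·0111 = 10000111.
Reading y = 0 takes A from s2 back to s2, so after x·y·y the machine is still in s2, and z then leads to the accepting state s3. Hence 10000111 ∈ L(A).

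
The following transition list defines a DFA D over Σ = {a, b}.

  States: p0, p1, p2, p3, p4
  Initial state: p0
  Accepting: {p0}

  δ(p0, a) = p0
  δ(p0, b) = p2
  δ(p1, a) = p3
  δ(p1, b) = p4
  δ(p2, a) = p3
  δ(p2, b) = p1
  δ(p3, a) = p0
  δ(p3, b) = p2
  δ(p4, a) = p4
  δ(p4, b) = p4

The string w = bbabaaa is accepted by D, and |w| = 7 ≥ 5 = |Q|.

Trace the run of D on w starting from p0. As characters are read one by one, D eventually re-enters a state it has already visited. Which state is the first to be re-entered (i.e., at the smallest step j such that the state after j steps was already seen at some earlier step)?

State sequence: p0 -b-> p2 -b-> p1 -a-> p3 -b-> p2 -a-> p3 -a-> p0 -a-> p0
First repeat at step 4: p2 was already visited.

The earliest repeat is at step j = 4: D is in p2, which it already visited at step i = 1.
Since D has 5 states, any run of length ≥ 5 visits 5+1 states, so by pigeonhole some state repeats within the first 5 steps — that repeat gives the pumpable loop.

p2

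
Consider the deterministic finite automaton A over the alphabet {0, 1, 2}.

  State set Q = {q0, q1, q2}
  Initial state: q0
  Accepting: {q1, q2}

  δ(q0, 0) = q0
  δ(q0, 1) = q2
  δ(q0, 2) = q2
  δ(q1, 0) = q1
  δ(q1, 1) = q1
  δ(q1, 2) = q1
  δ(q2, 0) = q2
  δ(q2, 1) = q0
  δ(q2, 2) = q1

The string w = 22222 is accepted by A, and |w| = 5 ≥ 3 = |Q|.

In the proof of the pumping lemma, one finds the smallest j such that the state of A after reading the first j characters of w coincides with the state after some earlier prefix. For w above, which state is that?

q1

State sequence: q0 -2-> q2 -2-> q1 -2-> q1 -2-> q1 -2-> q1
First repeat at step 3: q1 was already visited.

The earliest repeat is at step j = 3: A is in q1, which it already visited at step i = 2.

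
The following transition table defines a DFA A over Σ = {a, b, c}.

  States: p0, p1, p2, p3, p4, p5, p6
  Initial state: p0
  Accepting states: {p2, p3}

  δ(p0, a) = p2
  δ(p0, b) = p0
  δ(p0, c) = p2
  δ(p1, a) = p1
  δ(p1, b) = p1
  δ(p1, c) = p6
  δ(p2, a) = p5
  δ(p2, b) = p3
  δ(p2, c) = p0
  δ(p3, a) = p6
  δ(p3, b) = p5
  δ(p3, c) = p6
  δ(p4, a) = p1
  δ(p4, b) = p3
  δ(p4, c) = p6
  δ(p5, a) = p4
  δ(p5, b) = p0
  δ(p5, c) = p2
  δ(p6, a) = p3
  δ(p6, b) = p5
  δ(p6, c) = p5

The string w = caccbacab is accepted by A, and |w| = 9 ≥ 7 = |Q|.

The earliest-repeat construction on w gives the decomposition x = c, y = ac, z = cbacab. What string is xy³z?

xy^3z = c·ac·ac·ac·cbacab = cacacaccbacab.
Reading y = ac takes A from p2 back to p2, so after x·y·y·y the machine is still in p2, and z then leads to the accepting state p3. Hence cacacaccbacab ∈ L(A).

cacacaccbacab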